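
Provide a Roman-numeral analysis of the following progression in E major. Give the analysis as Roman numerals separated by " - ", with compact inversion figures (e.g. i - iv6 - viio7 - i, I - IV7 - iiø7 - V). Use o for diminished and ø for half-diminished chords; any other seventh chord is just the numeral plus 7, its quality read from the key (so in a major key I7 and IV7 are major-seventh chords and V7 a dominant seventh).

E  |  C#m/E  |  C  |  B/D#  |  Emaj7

E: major triad on E = scale degree 1 → I.
C#m/E: minor triad on C# = scale degree 6 → vi6.
C: major triad on C — chromatic; bVI (borrowed from the parallel minor).
B/D# has root B, degree 5 in E major, so V6.
Emaj7: root E is the tonic; major seventh chord there is I7.

I - vi6 - bVI - V6 - I7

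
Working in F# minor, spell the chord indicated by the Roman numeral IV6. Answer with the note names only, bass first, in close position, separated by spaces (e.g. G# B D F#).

D# F# B

Scale degree 4 in F# minor is B; here the chord built on it is altered to a major triad. IV6 is the major subdominant, borrowed from the parallel major.
So the chord is B-D#-F#.
With the 6 figure the chord is in first inversion; from the bass D# upward in close position it reads D#-F#-B.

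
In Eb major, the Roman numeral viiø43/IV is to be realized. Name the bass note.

The applied chord viiø43/IV is rooted on G: G-Bb-Db-F.
The figure 43 means second inversion — the fifth is in the bass.

Db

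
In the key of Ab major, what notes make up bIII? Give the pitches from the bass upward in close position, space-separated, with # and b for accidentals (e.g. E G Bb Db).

Scale degree 3 in Ab major is C; lowering it a half step gives Cb. bIII is a major triad on the lowered third degree, borrowed from the parallel minor.
So the chord is Cb-Eb-Gb.

Cb Eb Gb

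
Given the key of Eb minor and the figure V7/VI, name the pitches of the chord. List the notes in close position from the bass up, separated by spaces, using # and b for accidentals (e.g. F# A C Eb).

V7/VI is a secondary dominant — the dominant seventh of VI. VI in Eb minor is Cb, so the applied chord's root is Gb, a perfect fifth above.
Building a dominant seventh chord on Gb gives Gb-Bb-Db-Fb.

Gb Bb Db Fb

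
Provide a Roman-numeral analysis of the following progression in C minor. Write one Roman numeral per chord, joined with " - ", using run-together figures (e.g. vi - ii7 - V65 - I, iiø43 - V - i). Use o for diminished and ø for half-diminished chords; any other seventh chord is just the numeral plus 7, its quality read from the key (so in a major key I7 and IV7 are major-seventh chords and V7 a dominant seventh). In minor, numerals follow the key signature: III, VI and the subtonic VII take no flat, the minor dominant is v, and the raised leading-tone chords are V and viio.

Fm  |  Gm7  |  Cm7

iv - v7 - i7

Fm has root F, degree 4 in C minor, so iv.
Gm7 has root G, degree 5 in C minor, so v7.
Cm7: root C is the tonic; minor seventh chord there is i7.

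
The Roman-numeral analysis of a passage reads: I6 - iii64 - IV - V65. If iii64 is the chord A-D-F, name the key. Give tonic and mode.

Bb major

iii64 is given as A-D-F — a minor triad with root D.
If D is scale degree 3 and the mode makes that degree carry a minor triad, the tonic is Bb and the mode is major.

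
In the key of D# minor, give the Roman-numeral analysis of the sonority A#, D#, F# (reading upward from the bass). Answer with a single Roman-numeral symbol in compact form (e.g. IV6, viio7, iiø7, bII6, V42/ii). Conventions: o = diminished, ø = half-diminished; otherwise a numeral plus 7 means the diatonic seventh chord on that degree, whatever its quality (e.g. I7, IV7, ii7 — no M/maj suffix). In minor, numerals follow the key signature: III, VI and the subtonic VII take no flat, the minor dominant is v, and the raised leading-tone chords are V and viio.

i64

The pitches D#-F#-A# form a minor triad rooted on D#.
D# is scale degree 1 in D# minor, and a minor triad on that degree is written i.
With A# in the bass the chord is in second inversion, so the figured bass is 64.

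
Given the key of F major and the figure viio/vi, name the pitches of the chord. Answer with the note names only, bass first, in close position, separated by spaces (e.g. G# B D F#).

viio/vi is a secondary leading-tone chord. The target vi is D in F major; the applied chord is rooted a semitone below, on C#.
Building a diminished triad on C# gives C#-E-G.

C# E G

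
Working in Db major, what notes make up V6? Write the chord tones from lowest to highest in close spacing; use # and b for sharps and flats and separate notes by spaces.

In Db major, the fifth degree is Ab, and the diatonic chord built there is a major triad.
That chord is spelled Ab-C-Eb.
With the 6 figure the chord is in first inversion; from the bass C upward in close position it reads C-Eb-Ab.

C Eb Ab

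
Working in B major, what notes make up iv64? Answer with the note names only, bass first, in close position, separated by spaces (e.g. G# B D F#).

B E G

Scale degree 4 in B major is E; here the chord built on it is altered to a minor triad. iv64 is the minor subdominant, borrowed from the parallel minor.
So the chord is E-G-B, a minor triad.
With the 64 figure the chord is in second inversion; from the bass B upward in close position it reads B-E-G.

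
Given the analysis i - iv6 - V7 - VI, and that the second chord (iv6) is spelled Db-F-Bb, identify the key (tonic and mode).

The anchor chord is a minor triad on Bb, labeled iv6.
If Bb is scale degree 4 and the mode makes that degree carry a minor triad, the tonic is F and the mode is minor.

F minor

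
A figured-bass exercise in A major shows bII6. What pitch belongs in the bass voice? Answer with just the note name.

bII in A major has root Bb; the chord is Bb-D-F.
The figure 6 means first inversion — the third is in the bass.

D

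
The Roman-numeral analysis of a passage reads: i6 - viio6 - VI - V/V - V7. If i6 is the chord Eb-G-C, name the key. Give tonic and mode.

C minor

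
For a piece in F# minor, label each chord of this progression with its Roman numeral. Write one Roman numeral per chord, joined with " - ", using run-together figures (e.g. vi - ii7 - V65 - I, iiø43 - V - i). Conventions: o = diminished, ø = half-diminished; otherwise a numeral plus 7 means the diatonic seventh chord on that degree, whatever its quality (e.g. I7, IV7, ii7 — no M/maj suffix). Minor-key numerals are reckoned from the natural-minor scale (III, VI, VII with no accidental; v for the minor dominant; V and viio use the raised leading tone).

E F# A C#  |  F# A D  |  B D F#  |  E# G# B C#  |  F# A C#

i42 - VI6 - iv - V65 - i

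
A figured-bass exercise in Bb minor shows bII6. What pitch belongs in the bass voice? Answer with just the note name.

Eb

bII in Bb minor has root Cb; the chord is Cb-Eb-Gb.
The figure 6 means first inversion — the third is in the bass.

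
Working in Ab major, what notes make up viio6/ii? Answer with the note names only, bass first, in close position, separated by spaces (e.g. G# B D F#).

C Eb A

The slash marks an applied leading-tone chord: viio of ii. In Ab major, ii is Bb, so the leading tone to it is A, a half step below.
Building a diminished triad on A gives A-C-Eb.
With the 6 figure the chord is in first inversion; from the bass C upward in close position it reads C-Eb-A.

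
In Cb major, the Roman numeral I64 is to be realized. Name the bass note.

I in Cb major has root Cb; the chord is Cb-Eb-Gb.
The figure 64 means second inversion — the fifth is in the bass.

Gb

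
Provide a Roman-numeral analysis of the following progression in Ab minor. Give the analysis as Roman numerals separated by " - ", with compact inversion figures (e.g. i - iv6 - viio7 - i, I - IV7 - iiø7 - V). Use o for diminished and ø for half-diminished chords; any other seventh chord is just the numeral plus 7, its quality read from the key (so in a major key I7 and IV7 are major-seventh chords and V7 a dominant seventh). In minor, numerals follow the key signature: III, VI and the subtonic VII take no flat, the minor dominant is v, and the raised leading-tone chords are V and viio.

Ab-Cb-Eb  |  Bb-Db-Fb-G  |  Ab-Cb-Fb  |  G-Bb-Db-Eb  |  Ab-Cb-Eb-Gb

i - viio65 - VI6 - V65 - i7

Ab-Cb-Eb has root Ab, degree 1 in Ab minor, so i.
Bb-Db-Fb-G: root G is the leading tone; fully diminished seventh chord there is viio65.
Ab-Cb-Fb: major triad on Fb = scale degree 6 → VI6.
G-Bb-Db-Eb: dominant seventh chord on Eb = scale degree 5 → V65.
Ab-Cb-Eb-Gb has root Ab, degree 1 in Ab minor, so i7.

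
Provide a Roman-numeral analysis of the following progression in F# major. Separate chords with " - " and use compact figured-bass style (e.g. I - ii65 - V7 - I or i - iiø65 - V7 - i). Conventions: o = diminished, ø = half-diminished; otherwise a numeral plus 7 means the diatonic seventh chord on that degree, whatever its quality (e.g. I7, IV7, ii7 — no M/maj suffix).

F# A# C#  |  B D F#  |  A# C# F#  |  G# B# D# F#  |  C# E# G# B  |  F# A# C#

F#-A#-C# has root F#, degree 1 in F# major, so I.
B-D-F#: minor triad on B — chromatic; iv (borrowed from the parallel minor).
A#-C#-F#: root F# is the tonic; major triad there is I6.
G#-B#-D#-F# is the secondary dominant of V (dominant seventh chord on G#): V7/V.
C#-E#-G#-B: dominant seventh chord on C# = scale degree 5 → V7.
F#-A#-C#: major triad on F# = scale degree 1 → I.

I - iv - I6 - V7/V - V7 - I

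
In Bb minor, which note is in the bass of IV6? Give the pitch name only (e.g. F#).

G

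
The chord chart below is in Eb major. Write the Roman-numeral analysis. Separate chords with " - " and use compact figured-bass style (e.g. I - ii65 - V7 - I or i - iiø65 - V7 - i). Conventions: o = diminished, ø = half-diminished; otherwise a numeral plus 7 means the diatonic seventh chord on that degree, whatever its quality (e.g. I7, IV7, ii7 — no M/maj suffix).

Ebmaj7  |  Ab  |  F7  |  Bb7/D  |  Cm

I7 - IV - V7/V - V65 - vi

Ebmaj7: root Eb is the tonic; major seventh chord there is I7.
Ab: major triad on Ab = scale degree 4 → IV.
F7 is the secondary dominant of V (dominant seventh chord on F): V7/V.
Bb7/D: dominant seventh chord on Bb = scale degree 5 → V65.
Cm: minor triad on C = scale degree 6 → vi.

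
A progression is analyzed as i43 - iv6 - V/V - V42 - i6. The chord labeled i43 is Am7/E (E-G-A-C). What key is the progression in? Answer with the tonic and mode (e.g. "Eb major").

A minor

i43 is given as E-G-A-C — a minor seventh chord with root A.
If A is scale degree 1 and the mode makes that degree carry a minor seventh chord, the tonic is A and the mode is minor.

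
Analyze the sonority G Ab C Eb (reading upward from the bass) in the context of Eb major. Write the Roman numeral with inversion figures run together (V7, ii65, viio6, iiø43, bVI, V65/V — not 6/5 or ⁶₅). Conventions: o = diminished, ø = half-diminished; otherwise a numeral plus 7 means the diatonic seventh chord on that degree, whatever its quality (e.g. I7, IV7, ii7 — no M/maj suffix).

The pitches Ab-C-Eb-G form a major seventh chord rooted on Ab.
In Eb major, Ab is the subdominant; the diatonic major seventh chord there is IV7.
With G in the bass the chord is in third inversion, so the figured bass is 42.

IV42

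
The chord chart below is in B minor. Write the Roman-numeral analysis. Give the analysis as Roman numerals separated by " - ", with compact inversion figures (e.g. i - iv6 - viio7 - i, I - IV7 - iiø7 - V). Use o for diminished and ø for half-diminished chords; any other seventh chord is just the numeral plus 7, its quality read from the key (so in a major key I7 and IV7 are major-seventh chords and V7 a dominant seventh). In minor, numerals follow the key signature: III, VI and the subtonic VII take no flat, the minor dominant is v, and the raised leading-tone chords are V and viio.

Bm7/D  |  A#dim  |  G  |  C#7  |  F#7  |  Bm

i65 - viio - VI - V7/V - V7 - i

Bm7/D: root B is the tonic; minor seventh chord there is i65.
A#dim: root A# is the leading tone; diminished triad there is viio.
G has root G, degree 6 in B minor, so VI.
C#7: a dominant seventh chord on C#, the applied dominant of V → V7/V.
F#7: root F# is the dominant; dominant seventh chord there is V7.
Bm has root B, degree 1 in B minor, so i.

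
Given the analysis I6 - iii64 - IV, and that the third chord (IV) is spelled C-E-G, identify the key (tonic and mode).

G major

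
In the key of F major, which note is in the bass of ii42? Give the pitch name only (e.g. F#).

F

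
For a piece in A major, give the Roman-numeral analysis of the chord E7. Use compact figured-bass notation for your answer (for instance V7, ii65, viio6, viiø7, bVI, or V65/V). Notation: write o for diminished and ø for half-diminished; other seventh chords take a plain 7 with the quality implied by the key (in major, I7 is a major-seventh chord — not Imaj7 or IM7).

V7

Stacked in thirds the chord is E-G#-B-D: a dominant seventh chord on E.
In A major, E is the dominant; the diatonic dominant seventh chord there is V7.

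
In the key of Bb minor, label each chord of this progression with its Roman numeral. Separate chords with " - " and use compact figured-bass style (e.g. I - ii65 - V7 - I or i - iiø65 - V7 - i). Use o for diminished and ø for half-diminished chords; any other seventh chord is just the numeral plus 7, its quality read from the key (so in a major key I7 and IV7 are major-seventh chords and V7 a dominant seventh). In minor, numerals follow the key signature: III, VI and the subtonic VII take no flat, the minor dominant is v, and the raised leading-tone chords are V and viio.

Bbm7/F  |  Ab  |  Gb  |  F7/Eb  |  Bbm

i43 - VII - VI - V42 - i

Bbm7/F has root Bb, degree 1 in Bb minor, so i43.
Ab has root Ab, degree 7 in Bb minor, so VII.
Gb: major triad on Gb = scale degree 6 → VI.
F7/Eb: root F is the dominant; dominant seventh chord there is V42.
Bbm: root Bb is the tonic; minor triad there is i.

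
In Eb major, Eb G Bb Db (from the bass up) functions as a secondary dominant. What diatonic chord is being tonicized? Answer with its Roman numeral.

IV

The chord is a dominant seventh chord on Eb.
A dominant resolves down a perfect fifth: Eb → Ab. In Eb major, Ab is scale degree 4, i.e. IV.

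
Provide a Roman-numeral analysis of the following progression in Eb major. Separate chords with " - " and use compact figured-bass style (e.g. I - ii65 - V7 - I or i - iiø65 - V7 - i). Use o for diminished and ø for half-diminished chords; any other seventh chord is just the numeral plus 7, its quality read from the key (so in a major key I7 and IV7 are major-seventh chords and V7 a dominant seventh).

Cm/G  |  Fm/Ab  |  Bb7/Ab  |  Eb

vi64 - ii6 - V42 - I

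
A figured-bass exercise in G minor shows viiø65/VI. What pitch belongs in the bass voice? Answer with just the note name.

The applied chord viiø65/VI is rooted on D: D-F-Ab-C.
The figure 65 means first inversion — the third is in the bass.

F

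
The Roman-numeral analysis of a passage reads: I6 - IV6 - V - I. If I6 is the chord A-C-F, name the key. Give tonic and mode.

F major

I6 is given as A-C-F — a major triad with root F.
If F is scale degree 1 and the mode makes that degree carry a major triad, the tonic is F and the mode is major.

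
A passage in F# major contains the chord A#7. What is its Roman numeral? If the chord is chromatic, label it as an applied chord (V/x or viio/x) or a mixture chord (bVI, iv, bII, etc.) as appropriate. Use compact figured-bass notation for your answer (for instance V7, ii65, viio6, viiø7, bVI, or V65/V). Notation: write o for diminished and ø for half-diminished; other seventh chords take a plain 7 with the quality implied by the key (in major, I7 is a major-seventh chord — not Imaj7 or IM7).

V7/vi

Stacked in thirds the chord is A#-C##-E#-G#: a dominant seventh chord on A#.
A# is not a diatonic chord root with this quality in F# major, but it lies a perfect fifth above D# (vi), so the chord functions as an applied dominant of vi.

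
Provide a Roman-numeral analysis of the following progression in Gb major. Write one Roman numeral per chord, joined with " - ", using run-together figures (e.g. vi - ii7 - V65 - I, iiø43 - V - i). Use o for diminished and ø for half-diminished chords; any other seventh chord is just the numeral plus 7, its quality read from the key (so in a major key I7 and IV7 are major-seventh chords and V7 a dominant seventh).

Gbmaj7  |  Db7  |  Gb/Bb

I7 - V7 - I6

Gbmaj7 has root Gb, degree 1 in Gb major, so I7.
Db7: root Db is the dominant; dominant seventh chord there is V7.
Gb/Bb has root Gb, degree 1 in Gb major, so I6.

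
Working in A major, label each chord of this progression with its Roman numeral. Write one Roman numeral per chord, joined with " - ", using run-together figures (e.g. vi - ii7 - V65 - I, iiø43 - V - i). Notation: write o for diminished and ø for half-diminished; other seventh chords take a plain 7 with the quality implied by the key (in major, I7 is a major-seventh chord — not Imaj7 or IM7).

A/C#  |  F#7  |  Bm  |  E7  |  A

A/C# has root A, degree 1 in A major, so I6.
F#7: a dominant seventh chord on F#, the applied dominant of ii → V7/ii.
Bm has root B, degree 2 in A major, so ii.
E7: dominant seventh chord on E = scale degree 5 → V7.
A: major triad on A = scale degree 1 → I.

I6 - V7/ii - ii - V7 - I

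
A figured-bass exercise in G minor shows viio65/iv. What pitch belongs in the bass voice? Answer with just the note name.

The applied chord viio65/iv is rooted on B: B-D-F-Ab.
The figure 65 means first inversion — the third is in the bass.

D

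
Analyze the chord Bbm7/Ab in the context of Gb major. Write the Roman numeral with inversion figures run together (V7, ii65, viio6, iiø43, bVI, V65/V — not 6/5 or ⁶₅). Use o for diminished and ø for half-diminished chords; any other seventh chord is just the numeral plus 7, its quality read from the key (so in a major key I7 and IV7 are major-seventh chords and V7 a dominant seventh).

Stacked in thirds the chord is Bb-Db-F-Ab: a minor seventh chord on Bb.
Bb is scale degree 3 in Gb major, and a minor seventh chord on that degree is written iii7.
With Ab in the bass the chord is in third inversion, so the figured bass is 42.

iii42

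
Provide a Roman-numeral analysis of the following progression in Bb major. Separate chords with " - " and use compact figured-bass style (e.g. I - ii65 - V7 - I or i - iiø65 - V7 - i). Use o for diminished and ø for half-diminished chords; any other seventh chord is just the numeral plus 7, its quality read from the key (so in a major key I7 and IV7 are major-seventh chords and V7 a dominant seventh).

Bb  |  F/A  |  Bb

Bb has root Bb, degree 1 in Bb major, so I.
F/A has root F, degree 5 in Bb major, so V6.
Bb: major triad on Bb = scale degree 1 → I.

I - V6 - I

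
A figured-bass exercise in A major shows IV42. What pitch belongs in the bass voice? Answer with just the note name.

C#

IV in A major has root D; the chord is D-F#-A-C#.
The figure 42 means third inversion — the seventh is in the bass.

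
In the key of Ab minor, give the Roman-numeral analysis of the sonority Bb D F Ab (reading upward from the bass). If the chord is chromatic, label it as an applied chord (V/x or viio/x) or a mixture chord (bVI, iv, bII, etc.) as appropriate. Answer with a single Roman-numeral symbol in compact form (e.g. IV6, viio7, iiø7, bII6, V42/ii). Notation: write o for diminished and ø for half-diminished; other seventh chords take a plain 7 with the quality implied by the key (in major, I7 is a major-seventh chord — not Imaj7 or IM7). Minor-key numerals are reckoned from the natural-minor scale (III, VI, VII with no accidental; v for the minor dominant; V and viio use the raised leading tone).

Stacked in thirds the chord is Bb-D-F-Ab: a dominant seventh chord on Bb.
Bb is not a diatonic chord root with this quality in Ab minor, but it lies a perfect fifth above Eb (V), so the chord functions as an applied dominant of V.

V7/V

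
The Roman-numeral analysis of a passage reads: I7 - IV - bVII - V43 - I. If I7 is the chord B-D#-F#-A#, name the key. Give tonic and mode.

I7 is given as B-D#-F#-A# — a major seventh chord with root B.
If B is scale degree 1 and the mode makes that degree carry a major seventh chord, the tonic is B and the mode is major.

B major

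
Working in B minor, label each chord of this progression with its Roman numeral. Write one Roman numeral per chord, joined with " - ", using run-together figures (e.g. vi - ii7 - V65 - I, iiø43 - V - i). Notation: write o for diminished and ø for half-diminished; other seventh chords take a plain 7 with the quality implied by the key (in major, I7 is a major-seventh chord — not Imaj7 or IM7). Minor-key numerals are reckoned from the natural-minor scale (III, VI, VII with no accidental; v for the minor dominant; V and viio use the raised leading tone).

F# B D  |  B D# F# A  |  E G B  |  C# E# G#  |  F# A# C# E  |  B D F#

F#-B-D has root B, degree 1 in B minor, so i64.
B-D#-F#-A: chromatic; B is V of iv, so V7/iv.
E-G-B: root E is the subdominant; minor triad there is iv.
C#-E#-G#: a major triad on C#, the applied dominant of V → V/V.
F#-A#-C#-E has root F#, degree 5 in B minor, so V7.
B-D-F#: minor triad on B = scale degree 1 → i.

i64 - V7/iv - iv - V/V - V7 - i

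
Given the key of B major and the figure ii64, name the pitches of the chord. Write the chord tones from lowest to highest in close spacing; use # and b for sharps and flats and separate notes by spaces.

G# C# E

The numeral's case and figure indicate a minor triad. In B major its root, the supertonic, is C#.
Stacking thirds from C# gives C#-E-G#.
The figured bass 64 indicates second inversion, placing the fifth (G#) in the bass: G#-C#-E.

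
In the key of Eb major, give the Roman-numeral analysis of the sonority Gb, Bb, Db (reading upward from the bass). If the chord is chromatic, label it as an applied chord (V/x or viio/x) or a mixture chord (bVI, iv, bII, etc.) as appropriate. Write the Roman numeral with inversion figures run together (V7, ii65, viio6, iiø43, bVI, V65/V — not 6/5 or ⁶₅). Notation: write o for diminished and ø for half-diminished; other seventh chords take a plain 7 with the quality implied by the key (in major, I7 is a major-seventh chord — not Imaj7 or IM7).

bIII

Stacked in thirds the chord is Gb-Bb-Db: a major triad on Gb.
Gb is the lowered third degree of Eb major (diatonic 3 would be G). This is a major triad on the lowered third degree, borrowed from the parallel minor.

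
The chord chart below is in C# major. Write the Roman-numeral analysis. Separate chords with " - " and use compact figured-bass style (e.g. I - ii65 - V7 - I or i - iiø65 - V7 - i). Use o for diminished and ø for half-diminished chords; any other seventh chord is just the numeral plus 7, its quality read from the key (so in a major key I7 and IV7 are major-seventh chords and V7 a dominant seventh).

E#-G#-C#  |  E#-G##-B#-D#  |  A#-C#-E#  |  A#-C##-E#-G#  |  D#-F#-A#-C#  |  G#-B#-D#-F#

I6 - V7/vi - vi - V7/ii - ii7 - V7

E#-G#-C# has root C#, degree 1 in C# major, so I6.
E#-G##-B#-D#: chromatic; E# is V of vi, so V7/vi.
A#-C#-E# has root A#, degree 6 in C# major, so vi.
A#-C##-E#-G#: chromatic; A# is V of ii, so V7/ii.
D#-F#-A#-C#: minor seventh chord on D# = scale degree 2 → ii7.
G#-B#-D#-F#: root G# is the dominant; dominant seventh chord there is V7.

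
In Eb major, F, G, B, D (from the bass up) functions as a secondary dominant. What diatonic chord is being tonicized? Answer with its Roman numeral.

vi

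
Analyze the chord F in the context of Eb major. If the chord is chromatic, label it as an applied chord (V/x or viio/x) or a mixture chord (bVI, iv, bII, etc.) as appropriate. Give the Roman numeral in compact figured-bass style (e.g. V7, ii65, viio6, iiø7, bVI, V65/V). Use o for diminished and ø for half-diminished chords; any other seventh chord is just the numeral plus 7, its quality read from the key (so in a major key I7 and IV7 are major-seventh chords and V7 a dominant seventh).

Stacked in thirds the chord is F-A-C: a major triad on F.
F is not a diatonic chord root with this quality in Eb major, but it lies a perfect fifth above Bb (V), so the chord functions as an applied dominant of V.

V/V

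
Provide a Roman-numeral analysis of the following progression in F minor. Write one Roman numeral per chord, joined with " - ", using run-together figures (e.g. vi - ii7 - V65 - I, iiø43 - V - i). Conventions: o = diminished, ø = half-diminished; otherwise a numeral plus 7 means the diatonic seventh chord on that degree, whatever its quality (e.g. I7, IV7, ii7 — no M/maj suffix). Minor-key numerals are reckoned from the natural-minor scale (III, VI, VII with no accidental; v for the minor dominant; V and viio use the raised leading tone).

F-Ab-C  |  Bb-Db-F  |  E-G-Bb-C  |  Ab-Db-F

i - iv - V65 - VI64

F-Ab-C has root F, degree 1 in F minor, so i.
Bb-Db-F has root Bb, degree 4 in F minor, so iv.
E-G-Bb-C: dominant seventh chord on C = scale degree 5 → V65.
Ab-Db-F has root Db, degree 6 in F minor, so VI64.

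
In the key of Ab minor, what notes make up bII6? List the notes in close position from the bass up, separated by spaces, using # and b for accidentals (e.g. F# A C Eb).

Scale degree 2 in Ab minor is Bb; lowering it a half step gives Bbb. bII6 is the Neapolitan sixth — a major triad on the lowered second degree, here in its customary first inversion.
So the chord is Bbb-Db-Fb, a major triad.
With the 6 figure the chord is in first inversion; from the bass Db upward in close position it reads Db-Fb-Bbb.

Db Fb Bbb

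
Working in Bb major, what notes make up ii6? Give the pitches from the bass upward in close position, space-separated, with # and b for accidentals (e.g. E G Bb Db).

The numeral's case and figure indicate a minor triad. In Bb major its root, the supertonic, is C.
Stacking thirds from C gives C-Eb-G.
With the 6 figure the chord is in first inversion; from the bass Eb upward in close position it reads Eb-G-C.

Eb G C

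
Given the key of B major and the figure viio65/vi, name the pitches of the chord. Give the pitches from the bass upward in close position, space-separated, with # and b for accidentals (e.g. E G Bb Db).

A# C# E F##

The slash marks an applied leading-tone chord: viio of vi. In B major, vi is G#, so the leading tone to it is F##, a half step below.
Building a fully diminished seventh chord on F## gives F##-A#-C#-E.
The figured bass 65 indicates first inversion, placing the third (A#) in the bass: A#-C#-E-F##.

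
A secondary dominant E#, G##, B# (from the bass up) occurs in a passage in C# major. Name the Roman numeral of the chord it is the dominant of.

The chord is a major triad on E#.
A dominant resolves down a perfect fifth: E# → A#. In C# major, A# is scale degree 6, i.e. vi.

vi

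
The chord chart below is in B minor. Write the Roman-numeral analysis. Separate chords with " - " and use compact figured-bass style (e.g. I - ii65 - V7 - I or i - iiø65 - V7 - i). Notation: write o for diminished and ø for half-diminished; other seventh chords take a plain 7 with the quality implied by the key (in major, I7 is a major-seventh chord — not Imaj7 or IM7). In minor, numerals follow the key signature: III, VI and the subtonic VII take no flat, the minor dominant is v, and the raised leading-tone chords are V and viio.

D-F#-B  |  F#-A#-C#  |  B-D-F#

i6 - V - i

D-F#-B has root B, degree 1 in B minor, so i6.
F#-A#-C#: root F# is the dominant; major triad there is V.
B-D-F# has root B, degree 1 in B minor, so i.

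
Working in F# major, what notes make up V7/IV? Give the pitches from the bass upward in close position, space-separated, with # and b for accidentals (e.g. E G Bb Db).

F# A# C# E

V7/IV is a secondary dominant — the dominant seventh of IV. IV in F# major is B, so the applied chord's root is F#, a perfect fifth above.
Building a dominant seventh chord on F# gives F#-A#-C#-E.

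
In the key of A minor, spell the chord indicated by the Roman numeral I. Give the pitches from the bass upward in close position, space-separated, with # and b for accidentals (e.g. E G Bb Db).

A C# E

Scale degree 1 in A minor is A; here the chord built on it is altered to a major triad. I is the major tonic (Picardy third), borrowed from the parallel major.
So the chord is A-C#-E.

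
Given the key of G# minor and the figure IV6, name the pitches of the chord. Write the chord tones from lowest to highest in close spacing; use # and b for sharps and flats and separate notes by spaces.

E# G# C#

Scale degree 4 in G# minor is C#; here the chord built on it is altered to a major triad. IV6 is the major subdominant, borrowed from the parallel major.
So the chord is C#-E#-G#.
With the 6 figure the chord is in first inversion; from the bass E# upward in close position it reads E#-G#-C#.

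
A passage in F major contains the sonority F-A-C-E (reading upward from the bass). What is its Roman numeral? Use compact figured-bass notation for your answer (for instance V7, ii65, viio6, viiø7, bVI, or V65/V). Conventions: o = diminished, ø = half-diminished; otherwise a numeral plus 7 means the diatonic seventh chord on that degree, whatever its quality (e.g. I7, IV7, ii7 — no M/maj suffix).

I7

Stacked in thirds the chord is F-A-C-E: a major seventh chord on F.
In F major, F is the tonic; the diatonic major seventh chord there is I7.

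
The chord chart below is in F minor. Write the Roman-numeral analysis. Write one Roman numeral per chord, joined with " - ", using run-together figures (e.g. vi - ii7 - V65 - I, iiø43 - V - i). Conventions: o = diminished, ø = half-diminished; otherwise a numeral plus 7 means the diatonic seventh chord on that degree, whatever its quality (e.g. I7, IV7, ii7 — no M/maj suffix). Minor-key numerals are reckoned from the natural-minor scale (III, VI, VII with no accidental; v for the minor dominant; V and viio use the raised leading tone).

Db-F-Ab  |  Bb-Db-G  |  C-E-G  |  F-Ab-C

VI - iio6 - V - i

Db-F-Ab: major triad on Db = scale degree 6 → VI.
Bb-Db-G: root G is the supertonic; diminished triad there is iio6.
C-E-G: root C is the dominant; major triad there is V.
F-Ab-C has root F, degree 1 in F minor, so i.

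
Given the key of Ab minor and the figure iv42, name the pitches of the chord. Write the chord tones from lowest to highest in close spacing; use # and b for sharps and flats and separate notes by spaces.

Cb Db Fb Ab

The numeral's case and figure indicate a minor seventh chord. In Ab minor its root, the fourth degree, is Db.
Stacking thirds from Db gives Db-Fb-Ab-Cb.
The figured bass 42 indicates third inversion, placing the seventh (Cb) in the bass: Cb-Db-Fb-Ab.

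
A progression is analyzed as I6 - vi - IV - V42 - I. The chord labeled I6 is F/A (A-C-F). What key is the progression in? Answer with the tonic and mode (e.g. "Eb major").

I6 is given as A-C-F — a major triad with root F.
If F is scale degree 1 and the mode makes that degree carry a major triad, the tonic is F and the mode is major.

F major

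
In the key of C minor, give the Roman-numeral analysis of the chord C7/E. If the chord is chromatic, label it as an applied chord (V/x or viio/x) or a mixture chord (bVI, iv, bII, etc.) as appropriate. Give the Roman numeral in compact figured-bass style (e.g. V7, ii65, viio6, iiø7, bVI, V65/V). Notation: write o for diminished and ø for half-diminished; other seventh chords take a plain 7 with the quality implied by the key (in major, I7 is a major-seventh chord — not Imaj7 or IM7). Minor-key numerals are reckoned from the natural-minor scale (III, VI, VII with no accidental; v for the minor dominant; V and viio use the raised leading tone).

V65/iv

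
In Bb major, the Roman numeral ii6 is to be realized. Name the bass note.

Eb

ii in Bb major has root C; the chord is C-Eb-G.
The figure 6 means first inversion — the third is in the bass.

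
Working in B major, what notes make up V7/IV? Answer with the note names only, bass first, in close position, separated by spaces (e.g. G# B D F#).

B D# F# A

V7/IV is a secondary dominant — the dominant seventh of IV. IV in B major is E, so the applied chord's root is B, a perfect fifth above.
Building a dominant seventh chord on B gives B-D#-F#-A.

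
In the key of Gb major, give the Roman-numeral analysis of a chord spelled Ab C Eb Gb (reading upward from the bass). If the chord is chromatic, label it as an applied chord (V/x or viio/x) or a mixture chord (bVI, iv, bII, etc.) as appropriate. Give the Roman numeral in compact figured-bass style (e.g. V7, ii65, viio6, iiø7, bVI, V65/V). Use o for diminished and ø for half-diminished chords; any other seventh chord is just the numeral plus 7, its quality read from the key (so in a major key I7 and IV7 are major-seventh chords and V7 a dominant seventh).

V7/V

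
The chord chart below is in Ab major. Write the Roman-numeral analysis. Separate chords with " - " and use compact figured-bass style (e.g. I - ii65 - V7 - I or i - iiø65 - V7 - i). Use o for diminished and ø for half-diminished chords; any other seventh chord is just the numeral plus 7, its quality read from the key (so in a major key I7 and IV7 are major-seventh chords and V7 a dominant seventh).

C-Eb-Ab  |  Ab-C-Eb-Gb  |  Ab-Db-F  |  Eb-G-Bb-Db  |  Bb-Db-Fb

I6 - V7/IV - IV64 - V7 - iio

C-Eb-Ab has root Ab, degree 1 in Ab major, so I6.
Ab-C-Eb-Gb: a dominant seventh chord on Ab, the applied dominant of IV → V7/IV.
Ab-Db-F: major triad on Db = scale degree 4 → IV64.
Eb-G-Bb-Db: root Eb is the dominant; dominant seventh chord there is V7.
Bb-Db-Fb: diminished triad on Bb — chromatic; iio (borrowed from the parallel minor).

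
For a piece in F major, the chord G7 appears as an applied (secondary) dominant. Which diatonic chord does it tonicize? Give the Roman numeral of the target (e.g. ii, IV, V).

V

The chord is a dominant seventh chord on G.
A dominant resolves down a perfect fifth: G → C. In F major, C is scale degree 5, i.e. V.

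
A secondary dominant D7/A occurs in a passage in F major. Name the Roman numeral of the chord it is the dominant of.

The chord is a dominant seventh chord on D.
A dominant resolves down a perfect fifth: D → G. In F major, G is scale degree 2, i.e. ii.

ii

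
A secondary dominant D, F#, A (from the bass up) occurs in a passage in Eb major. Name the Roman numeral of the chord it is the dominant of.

iii

The chord is a major triad on D.
A dominant resolves down a perfect fifth: D → G. In Eb major, G is scale degree 3, i.e. iii.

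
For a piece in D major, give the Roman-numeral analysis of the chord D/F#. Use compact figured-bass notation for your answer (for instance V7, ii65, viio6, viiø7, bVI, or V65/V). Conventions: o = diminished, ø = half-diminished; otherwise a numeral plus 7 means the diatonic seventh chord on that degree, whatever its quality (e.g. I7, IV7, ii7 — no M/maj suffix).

I6

Stacked in thirds the chord is D-F#-A: a major triad on D.
D is scale degree 1 in D major, and a major triad on that degree is written I.
With F# in the bass the chord is in first inversion, so the figured bass is 6.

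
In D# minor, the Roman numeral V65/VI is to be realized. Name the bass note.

The applied chord V65/VI is rooted on F#: F#-A#-C#-E.
The figure 65 means first inversion — the third is in the bass.

A#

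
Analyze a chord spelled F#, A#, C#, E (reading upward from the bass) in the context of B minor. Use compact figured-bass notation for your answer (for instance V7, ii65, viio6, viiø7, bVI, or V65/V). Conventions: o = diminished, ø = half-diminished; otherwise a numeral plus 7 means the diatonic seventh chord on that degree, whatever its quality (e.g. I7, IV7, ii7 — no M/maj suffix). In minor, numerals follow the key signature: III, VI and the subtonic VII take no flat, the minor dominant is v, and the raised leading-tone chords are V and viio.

V7

The pitches F#-A#-C#-E form a dominant seventh chord rooted on F#.
In B minor, F# is the dominant; the diatonic dominant seventh chord there is V7.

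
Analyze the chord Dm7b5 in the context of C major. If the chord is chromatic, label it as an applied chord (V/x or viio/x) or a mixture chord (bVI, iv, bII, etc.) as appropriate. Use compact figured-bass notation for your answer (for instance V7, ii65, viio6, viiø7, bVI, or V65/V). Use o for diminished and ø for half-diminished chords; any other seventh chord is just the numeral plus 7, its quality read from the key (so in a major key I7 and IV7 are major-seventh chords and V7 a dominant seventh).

The pitches D-F-Ab-C form a half-diminished seventh chord rooted on D.
D is the second degree of C major. This is the half-diminished supertonic seventh, borrowed from the parallel minor.

iiø7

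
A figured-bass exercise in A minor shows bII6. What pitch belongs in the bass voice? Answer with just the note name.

D

bII in A minor has root Bb; the chord is Bb-D-F.
The figure 6 means first inversion — the third is in the bass.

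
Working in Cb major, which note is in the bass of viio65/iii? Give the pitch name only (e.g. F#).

F

The applied chord viio65/iii is rooted on D: D-F-Ab-Cb.
The figure 65 means first inversion — the third is in the bass.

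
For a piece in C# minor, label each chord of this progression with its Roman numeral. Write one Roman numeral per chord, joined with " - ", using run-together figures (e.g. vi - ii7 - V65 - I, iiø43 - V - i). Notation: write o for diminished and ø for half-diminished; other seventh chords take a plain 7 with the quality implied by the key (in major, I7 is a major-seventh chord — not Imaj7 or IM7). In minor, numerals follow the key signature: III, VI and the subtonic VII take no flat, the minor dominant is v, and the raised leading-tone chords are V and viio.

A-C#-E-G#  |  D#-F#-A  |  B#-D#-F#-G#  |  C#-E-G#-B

VI7 - iio - V65 - i7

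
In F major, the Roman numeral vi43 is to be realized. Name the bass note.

A

vi in F major has root D; the chord is D-F-A-C.
The figure 43 means second inversion — the fifth is in the bass.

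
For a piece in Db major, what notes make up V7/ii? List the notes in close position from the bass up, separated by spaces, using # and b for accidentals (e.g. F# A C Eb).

V7/ii is a secondary dominant — the dominant seventh of ii. ii in Db major is Eb, so the applied chord's root is Bb, a perfect fifth above.
Building a dominant seventh chord on Bb gives Bb-D-F-Ab.

Bb D F Ab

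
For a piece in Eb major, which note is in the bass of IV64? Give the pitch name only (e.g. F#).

IV in Eb major has root Ab; the chord is Ab-C-Eb.
The figure 64 means second inversion — the fifth is in the bass.

Eb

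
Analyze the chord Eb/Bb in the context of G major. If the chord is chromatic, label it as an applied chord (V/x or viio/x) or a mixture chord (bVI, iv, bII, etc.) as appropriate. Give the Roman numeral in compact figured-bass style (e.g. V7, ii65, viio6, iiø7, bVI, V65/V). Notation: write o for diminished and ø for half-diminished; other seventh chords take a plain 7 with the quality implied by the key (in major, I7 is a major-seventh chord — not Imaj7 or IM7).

bVI64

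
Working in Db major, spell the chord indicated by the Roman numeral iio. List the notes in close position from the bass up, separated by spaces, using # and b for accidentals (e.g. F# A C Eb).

iio is the diminished supertonic triad, borrowed from the parallel minor. In Db major that root is Eb.
So the chord is Eb-Gb-Bbb.

Eb Gb Bbb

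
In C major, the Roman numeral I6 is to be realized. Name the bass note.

I in C major has root C; the chord is C-E-G.
The figure 6 means first inversion — the third is in the bass.

E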